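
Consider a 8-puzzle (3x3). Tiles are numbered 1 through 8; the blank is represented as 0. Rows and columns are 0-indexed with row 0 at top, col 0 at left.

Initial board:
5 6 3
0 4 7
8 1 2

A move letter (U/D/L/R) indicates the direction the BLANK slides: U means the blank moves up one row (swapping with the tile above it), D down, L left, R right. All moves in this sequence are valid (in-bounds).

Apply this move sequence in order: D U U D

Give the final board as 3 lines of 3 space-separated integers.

After move 1 (D):
5 6 3
8 4 7
0 1 2

After move 2 (U):
5 6 3
0 4 7
8 1 2

After move 3 (U):
0 6 3
5 4 7
8 1 2

After move 4 (D):
5 6 3
0 4 7
8 1 2

Answer: 5 6 3
0 4 7
8 1 2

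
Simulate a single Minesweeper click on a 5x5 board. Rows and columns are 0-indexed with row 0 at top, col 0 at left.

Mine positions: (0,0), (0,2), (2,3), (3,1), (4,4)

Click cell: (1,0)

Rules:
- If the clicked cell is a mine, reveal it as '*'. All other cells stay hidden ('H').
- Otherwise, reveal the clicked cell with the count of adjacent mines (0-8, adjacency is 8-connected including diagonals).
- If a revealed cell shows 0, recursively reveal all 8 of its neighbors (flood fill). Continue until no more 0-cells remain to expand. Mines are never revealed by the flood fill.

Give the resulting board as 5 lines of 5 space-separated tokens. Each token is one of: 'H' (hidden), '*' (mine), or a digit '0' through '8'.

H H H H H
1 H H H H
H H H H H
H H H H H
H H H H H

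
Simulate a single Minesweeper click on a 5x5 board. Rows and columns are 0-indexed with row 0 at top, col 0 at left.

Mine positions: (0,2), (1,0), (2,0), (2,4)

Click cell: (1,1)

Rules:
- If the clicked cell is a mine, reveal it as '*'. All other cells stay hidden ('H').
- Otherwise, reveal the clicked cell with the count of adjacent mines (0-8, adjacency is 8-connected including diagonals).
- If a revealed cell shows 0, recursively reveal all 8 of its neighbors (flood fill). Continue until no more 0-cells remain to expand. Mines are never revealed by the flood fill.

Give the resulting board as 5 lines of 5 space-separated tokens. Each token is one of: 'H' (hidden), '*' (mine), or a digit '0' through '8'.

H H H H H
H 3 H H H
H H H H H
H H H H H
H H H H H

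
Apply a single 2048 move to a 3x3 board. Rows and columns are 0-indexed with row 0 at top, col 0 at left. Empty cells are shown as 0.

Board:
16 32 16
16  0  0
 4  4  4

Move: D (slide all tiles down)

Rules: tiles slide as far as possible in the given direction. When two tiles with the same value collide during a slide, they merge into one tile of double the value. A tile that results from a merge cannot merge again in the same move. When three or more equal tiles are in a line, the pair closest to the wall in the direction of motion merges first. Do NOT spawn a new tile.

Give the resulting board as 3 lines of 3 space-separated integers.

Answer:  0  0  0
32 32 16
 4  4  4

Derivation:
Slide down:
col 0: [16, 16, 4] -> [0, 32, 4]
col 1: [32, 0, 4] -> [0, 32, 4]
col 2: [16, 0, 4] -> [0, 16, 4]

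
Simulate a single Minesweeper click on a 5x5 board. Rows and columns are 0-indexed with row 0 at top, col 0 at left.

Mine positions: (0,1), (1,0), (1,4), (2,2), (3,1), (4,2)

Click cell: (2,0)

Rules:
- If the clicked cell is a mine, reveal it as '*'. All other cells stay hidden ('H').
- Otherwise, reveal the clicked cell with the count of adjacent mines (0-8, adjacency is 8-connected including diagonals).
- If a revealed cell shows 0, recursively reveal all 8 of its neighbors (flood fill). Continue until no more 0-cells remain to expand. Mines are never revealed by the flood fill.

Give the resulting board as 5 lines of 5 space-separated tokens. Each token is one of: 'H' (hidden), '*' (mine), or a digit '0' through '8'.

H H H H H
H H H H H
2 H H H H
H H H H H
H H H H H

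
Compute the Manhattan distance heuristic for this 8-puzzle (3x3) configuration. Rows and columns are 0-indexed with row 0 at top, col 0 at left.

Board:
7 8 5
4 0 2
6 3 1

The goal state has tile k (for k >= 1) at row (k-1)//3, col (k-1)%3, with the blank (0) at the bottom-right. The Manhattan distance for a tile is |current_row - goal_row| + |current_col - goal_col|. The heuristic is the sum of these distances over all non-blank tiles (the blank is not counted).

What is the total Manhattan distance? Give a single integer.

Answer: 18

Derivation:
Tile 7: at (0,0), goal (2,0), distance |0-2|+|0-0| = 2
Tile 8: at (0,1), goal (2,1), distance |0-2|+|1-1| = 2
Tile 5: at (0,2), goal (1,1), distance |0-1|+|2-1| = 2
Tile 4: at (1,0), goal (1,0), distance |1-1|+|0-0| = 0
Tile 2: at (1,2), goal (0,1), distance |1-0|+|2-1| = 2
Tile 6: at (2,0), goal (1,2), distance |2-1|+|0-2| = 3
Tile 3: at (2,1), goal (0,2), distance |2-0|+|1-2| = 3
Tile 1: at (2,2), goal (0,0), distance |2-0|+|2-0| = 4
Sum: 2 + 2 + 2 + 0 + 2 + 3 + 3 + 4 = 18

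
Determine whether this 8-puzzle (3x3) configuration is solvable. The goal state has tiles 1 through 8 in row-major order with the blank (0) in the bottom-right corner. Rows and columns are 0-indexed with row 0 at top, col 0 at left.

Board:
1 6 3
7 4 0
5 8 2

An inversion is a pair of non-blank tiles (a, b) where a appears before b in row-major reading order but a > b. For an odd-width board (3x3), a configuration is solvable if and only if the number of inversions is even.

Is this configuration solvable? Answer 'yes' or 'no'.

Inversions (pairs i<j in row-major order where tile[i] > tile[j] > 0): 11
11 is odd, so the puzzle is not solvable.

Answer: no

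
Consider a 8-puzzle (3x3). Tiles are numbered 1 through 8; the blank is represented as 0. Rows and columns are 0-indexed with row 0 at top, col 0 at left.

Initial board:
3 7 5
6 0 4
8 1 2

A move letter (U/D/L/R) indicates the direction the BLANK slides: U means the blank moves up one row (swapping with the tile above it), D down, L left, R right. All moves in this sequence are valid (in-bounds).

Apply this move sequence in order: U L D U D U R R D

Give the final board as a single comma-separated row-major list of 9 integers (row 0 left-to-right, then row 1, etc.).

Answer: 3, 5, 4, 6, 7, 0, 8, 1, 2

Derivation:
After move 1 (U):
3 0 5
6 7 4
8 1 2

After move 2 (L):
0 3 5
6 7 4
8 1 2

After move 3 (D):
6 3 5
0 7 4
8 1 2

After move 4 (U):
0 3 5
6 7 4
8 1 2

After move 5 (D):
6 3 5
0 7 4
8 1 2

After move 6 (U):
0 3 5
6 7 4
8 1 2

After move 7 (R):
3 0 5
6 7 4
8 1 2

After move 8 (R):
3 5 0
6 7 4
8 1 2

After move 9 (D):
3 5 4
6 7 0
8 1 2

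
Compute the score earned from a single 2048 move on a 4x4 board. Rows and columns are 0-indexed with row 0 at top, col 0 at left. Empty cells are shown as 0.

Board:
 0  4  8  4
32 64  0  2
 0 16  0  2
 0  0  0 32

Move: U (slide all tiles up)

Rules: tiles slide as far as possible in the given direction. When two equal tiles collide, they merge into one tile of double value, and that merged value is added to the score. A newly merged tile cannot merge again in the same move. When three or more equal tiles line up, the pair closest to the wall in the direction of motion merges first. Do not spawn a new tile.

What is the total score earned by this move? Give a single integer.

Answer: 4

Derivation:
Slide up:
col 0: [0, 32, 0, 0] -> [32, 0, 0, 0]  score +0 (running 0)
col 1: [4, 64, 16, 0] -> [4, 64, 16, 0]  score +0 (running 0)
col 2: [8, 0, 0, 0] -> [8, 0, 0, 0]  score +0 (running 0)
col 3: [4, 2, 2, 32] -> [4, 4, 32, 0]  score +4 (running 4)
Board after move:
32  4  8  4
 0 64  0  4
 0 16  0 32
 0  0  0  0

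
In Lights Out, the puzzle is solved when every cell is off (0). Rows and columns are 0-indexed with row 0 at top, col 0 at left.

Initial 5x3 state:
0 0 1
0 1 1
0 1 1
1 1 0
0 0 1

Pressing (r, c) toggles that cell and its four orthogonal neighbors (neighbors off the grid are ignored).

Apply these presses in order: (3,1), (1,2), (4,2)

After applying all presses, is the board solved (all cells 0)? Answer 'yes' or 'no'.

After press 1 at (3,1):
0 0 1
0 1 1
0 0 1
0 0 1
0 1 1

After press 2 at (1,2):
0 0 0
0 0 0
0 0 0
0 0 1
0 1 1

After press 3 at (4,2):
0 0 0
0 0 0
0 0 0
0 0 0
0 0 0

Lights still on: 0

Answer: yes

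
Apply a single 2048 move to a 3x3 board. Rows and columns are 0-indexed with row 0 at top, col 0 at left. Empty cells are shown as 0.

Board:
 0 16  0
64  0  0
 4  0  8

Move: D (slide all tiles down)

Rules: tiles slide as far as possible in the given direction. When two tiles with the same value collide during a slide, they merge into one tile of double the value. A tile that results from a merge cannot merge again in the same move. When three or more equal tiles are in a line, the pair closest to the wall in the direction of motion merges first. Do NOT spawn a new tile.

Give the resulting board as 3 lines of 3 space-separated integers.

Slide down:
col 0: [0, 64, 4] -> [0, 64, 4]
col 1: [16, 0, 0] -> [0, 0, 16]
col 2: [0, 0, 8] -> [0, 0, 8]

Answer:  0  0  0
64  0  0
 4 16  8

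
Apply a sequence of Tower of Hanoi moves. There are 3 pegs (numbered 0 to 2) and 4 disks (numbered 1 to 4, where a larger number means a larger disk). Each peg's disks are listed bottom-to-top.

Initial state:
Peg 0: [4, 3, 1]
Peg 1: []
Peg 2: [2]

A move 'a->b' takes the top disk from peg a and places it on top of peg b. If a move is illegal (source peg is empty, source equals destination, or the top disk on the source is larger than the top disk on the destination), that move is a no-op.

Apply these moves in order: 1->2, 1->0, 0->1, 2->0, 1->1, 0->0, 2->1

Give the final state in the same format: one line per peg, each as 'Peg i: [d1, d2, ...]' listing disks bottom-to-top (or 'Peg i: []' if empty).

After move 1 (1->2):
Peg 0: [4, 3, 1]
Peg 1: []
Peg 2: [2]

After move 2 (1->0):
Peg 0: [4, 3, 1]
Peg 1: []
Peg 2: [2]

After move 3 (0->1):
Peg 0: [4, 3]
Peg 1: [1]
Peg 2: [2]

After move 4 (2->0):
Peg 0: [4, 3, 2]
Peg 1: [1]
Peg 2: []

After move 5 (1->1):
Peg 0: [4, 3, 2]
Peg 1: [1]
Peg 2: []

After move 6 (0->0):
Peg 0: [4, 3, 2]
Peg 1: [1]
Peg 2: []

After move 7 (2->1):
Peg 0: [4, 3, 2]
Peg 1: [1]
Peg 2: []

Answer: Peg 0: [4, 3, 2]
Peg 1: [1]
Peg 2: []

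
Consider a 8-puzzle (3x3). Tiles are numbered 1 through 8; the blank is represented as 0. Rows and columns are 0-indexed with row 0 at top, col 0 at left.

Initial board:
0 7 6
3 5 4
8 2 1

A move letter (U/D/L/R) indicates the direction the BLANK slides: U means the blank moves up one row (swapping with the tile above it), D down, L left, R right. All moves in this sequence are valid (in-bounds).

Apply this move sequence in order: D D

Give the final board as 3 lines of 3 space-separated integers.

After move 1 (D):
3 7 6
0 5 4
8 2 1

After move 2 (D):
3 7 6
8 5 4
0 2 1

Answer: 3 7 6
8 5 4
0 2 1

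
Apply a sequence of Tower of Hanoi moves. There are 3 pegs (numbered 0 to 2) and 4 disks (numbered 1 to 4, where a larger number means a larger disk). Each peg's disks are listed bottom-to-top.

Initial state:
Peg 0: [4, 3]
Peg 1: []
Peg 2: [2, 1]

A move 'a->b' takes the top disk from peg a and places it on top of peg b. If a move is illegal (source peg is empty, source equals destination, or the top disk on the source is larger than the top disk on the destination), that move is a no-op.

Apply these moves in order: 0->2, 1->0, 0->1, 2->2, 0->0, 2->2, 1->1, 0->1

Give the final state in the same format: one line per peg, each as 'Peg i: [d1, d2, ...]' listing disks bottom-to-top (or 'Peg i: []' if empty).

After move 1 (0->2):
Peg 0: [4, 3]
Peg 1: []
Peg 2: [2, 1]

After move 2 (1->0):
Peg 0: [4, 3]
Peg 1: []
Peg 2: [2, 1]

After move 3 (0->1):
Peg 0: [4]
Peg 1: [3]
Peg 2: [2, 1]

After move 4 (2->2):
Peg 0: [4]
Peg 1: [3]
Peg 2: [2, 1]

After move 5 (0->0):
Peg 0: [4]
Peg 1: [3]
Peg 2: [2, 1]

After move 6 (2->2):
Peg 0: [4]
Peg 1: [3]
Peg 2: [2, 1]

After move 7 (1->1):
Peg 0: [4]
Peg 1: [3]
Peg 2: [2, 1]

After move 8 (0->1):
Peg 0: [4]
Peg 1: [3]
Peg 2: [2, 1]

Answer: Peg 0: [4]
Peg 1: [3]
Peg 2: [2, 1]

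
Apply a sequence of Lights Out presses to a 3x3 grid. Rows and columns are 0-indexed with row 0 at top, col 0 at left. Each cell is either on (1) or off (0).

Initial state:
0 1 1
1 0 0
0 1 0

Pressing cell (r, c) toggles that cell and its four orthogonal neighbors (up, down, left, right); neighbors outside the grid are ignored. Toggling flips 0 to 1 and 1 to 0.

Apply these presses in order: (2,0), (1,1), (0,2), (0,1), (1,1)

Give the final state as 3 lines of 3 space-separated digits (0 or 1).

After press 1 at (2,0):
0 1 1
0 0 0
1 0 0

After press 2 at (1,1):
0 0 1
1 1 1
1 1 0

After press 3 at (0,2):
0 1 0
1 1 0
1 1 0

After press 4 at (0,1):
1 0 1
1 0 0
1 1 0

After press 5 at (1,1):
1 1 1
0 1 1
1 0 0

Answer: 1 1 1
0 1 1
1 0 0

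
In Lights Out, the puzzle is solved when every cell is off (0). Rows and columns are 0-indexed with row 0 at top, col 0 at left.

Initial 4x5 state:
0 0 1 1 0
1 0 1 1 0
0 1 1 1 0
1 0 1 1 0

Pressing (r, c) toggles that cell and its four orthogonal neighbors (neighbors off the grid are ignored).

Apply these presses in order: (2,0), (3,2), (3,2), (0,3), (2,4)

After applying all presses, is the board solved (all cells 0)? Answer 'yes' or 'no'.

After press 1 at (2,0):
0 0 1 1 0
0 0 1 1 0
1 0 1 1 0
0 0 1 1 0

After press 2 at (3,2):
0 0 1 1 0
0 0 1 1 0
1 0 0 1 0
0 1 0 0 0

After press 3 at (3,2):
0 0 1 1 0
0 0 1 1 0
1 0 1 1 0
0 0 1 1 0

After press 4 at (0,3):
0 0 0 0 1
0 0 1 0 0
1 0 1 1 0
0 0 1 1 0

After press 5 at (2,4):
0 0 0 0 1
0 0 1 0 1
1 0 1 0 1
0 0 1 1 1

Lights still on: 9

Answer: no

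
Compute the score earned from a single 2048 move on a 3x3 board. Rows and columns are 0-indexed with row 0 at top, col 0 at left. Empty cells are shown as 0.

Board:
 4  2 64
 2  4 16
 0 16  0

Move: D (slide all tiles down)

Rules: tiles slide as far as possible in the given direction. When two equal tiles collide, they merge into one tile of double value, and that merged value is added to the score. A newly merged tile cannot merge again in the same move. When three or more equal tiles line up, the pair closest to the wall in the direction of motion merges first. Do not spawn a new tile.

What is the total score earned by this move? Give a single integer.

Answer: 0

Derivation:
Slide down:
col 0: [4, 2, 0] -> [0, 4, 2]  score +0 (running 0)
col 1: [2, 4, 16] -> [2, 4, 16]  score +0 (running 0)
col 2: [64, 16, 0] -> [0, 64, 16]  score +0 (running 0)
Board after move:
 0  2  0
 4  4 64
 2 16 16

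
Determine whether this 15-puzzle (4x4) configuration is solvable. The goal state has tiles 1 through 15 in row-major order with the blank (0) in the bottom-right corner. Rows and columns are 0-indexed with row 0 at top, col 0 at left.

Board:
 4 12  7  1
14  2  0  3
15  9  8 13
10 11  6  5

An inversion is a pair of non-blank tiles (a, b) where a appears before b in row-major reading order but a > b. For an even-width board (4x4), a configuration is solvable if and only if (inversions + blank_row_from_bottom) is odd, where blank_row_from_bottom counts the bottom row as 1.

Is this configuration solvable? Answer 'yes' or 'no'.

Inversions: 48
Blank is in row 1 (0-indexed from top), which is row 3 counting from the bottom (bottom = 1).
48 + 3 = 51, which is odd, so the puzzle is solvable.

Answer: yes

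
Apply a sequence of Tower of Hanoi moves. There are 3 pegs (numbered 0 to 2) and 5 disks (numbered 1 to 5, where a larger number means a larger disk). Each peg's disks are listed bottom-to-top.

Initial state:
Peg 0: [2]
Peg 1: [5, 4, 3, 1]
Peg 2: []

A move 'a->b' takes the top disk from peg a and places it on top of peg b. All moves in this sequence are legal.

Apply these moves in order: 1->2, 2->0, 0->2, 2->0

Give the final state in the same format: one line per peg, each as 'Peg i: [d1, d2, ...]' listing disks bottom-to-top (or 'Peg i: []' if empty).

Answer: Peg 0: [2, 1]
Peg 1: [5, 4, 3]
Peg 2: []

Derivation:
After move 1 (1->2):
Peg 0: [2]
Peg 1: [5, 4, 3]
Peg 2: [1]

After move 2 (2->0):
Peg 0: [2, 1]
Peg 1: [5, 4, 3]
Peg 2: []

After move 3 (0->2):
Peg 0: [2]
Peg 1: [5, 4, 3]
Peg 2: [1]

After move 4 (2->0):
Peg 0: [2, 1]
Peg 1: [5, 4, 3]
Peg 2: []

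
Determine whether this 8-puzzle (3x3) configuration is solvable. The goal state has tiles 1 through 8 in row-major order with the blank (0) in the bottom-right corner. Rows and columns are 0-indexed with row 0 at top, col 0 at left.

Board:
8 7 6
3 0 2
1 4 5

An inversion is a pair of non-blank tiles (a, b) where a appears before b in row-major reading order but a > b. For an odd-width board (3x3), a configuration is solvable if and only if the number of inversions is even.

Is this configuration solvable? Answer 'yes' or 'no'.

Inversions (pairs i<j in row-major order where tile[i] > tile[j] > 0): 21
21 is odd, so the puzzle is not solvable.

Answer: no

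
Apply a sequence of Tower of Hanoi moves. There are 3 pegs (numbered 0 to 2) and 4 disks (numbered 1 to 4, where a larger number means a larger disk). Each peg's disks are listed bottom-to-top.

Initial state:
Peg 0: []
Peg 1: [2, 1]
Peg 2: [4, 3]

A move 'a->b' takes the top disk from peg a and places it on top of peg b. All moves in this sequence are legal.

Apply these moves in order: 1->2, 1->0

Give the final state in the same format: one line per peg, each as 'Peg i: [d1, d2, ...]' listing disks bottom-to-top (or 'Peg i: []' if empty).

Answer: Peg 0: [2]
Peg 1: []
Peg 2: [4, 3, 1]

Derivation:
After move 1 (1->2):
Peg 0: []
Peg 1: [2]
Peg 2: [4, 3, 1]

After move 2 (1->0):
Peg 0: [2]
Peg 1: []
Peg 2: [4, 3, 1]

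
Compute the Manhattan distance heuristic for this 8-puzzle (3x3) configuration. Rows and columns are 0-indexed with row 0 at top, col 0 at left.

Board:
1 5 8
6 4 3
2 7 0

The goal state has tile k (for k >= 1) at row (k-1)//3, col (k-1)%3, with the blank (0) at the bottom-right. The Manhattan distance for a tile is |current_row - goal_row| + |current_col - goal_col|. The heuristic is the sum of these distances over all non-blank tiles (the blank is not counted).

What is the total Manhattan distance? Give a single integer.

Answer: 12

Derivation:
Tile 1: at (0,0), goal (0,0), distance |0-0|+|0-0| = 0
Tile 5: at (0,1), goal (1,1), distance |0-1|+|1-1| = 1
Tile 8: at (0,2), goal (2,1), distance |0-2|+|2-1| = 3
Tile 6: at (1,0), goal (1,2), distance |1-1|+|0-2| = 2
Tile 4: at (1,1), goal (1,0), distance |1-1|+|1-0| = 1
Tile 3: at (1,2), goal (0,2), distance |1-0|+|2-2| = 1
Tile 2: at (2,0), goal (0,1), distance |2-0|+|0-1| = 3
Tile 7: at (2,1), goal (2,0), distance |2-2|+|1-0| = 1
Sum: 0 + 1 + 3 + 2 + 1 + 1 + 3 + 1 = 12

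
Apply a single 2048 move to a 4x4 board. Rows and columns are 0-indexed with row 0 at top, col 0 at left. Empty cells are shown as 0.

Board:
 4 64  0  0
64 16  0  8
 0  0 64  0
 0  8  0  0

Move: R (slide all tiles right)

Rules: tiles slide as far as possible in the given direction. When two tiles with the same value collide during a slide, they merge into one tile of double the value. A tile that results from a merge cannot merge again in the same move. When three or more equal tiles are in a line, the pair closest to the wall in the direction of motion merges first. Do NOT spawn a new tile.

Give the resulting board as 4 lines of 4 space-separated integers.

Slide right:
row 0: [4, 64, 0, 0] -> [0, 0, 4, 64]
row 1: [64, 16, 0, 8] -> [0, 64, 16, 8]
row 2: [0, 0, 64, 0] -> [0, 0, 0, 64]
row 3: [0, 8, 0, 0] -> [0, 0, 0, 8]

Answer:  0  0  4 64
 0 64 16  8
 0  0  0 64
 0  0  0  8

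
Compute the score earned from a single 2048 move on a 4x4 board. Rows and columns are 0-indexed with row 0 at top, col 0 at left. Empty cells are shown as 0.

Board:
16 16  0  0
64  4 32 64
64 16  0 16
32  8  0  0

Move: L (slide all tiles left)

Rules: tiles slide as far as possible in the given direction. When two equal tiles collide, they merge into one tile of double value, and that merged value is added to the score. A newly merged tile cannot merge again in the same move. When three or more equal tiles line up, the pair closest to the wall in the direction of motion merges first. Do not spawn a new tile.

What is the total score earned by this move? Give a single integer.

Slide left:
row 0: [16, 16, 0, 0] -> [32, 0, 0, 0]  score +32 (running 32)
row 1: [64, 4, 32, 64] -> [64, 4, 32, 64]  score +0 (running 32)
row 2: [64, 16, 0, 16] -> [64, 32, 0, 0]  score +32 (running 64)
row 3: [32, 8, 0, 0] -> [32, 8, 0, 0]  score +0 (running 64)
Board after move:
32  0  0  0
64  4 32 64
64 32  0  0
32  8  0  0

Answer: 64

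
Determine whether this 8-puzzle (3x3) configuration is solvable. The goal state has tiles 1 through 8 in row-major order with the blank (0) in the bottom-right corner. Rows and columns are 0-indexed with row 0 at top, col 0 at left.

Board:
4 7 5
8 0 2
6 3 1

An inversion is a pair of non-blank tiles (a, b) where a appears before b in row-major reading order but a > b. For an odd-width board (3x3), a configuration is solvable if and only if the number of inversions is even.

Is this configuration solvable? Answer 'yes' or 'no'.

Inversions (pairs i<j in row-major order where tile[i] > tile[j] > 0): 19
19 is odd, so the puzzle is not solvable.

Answer: no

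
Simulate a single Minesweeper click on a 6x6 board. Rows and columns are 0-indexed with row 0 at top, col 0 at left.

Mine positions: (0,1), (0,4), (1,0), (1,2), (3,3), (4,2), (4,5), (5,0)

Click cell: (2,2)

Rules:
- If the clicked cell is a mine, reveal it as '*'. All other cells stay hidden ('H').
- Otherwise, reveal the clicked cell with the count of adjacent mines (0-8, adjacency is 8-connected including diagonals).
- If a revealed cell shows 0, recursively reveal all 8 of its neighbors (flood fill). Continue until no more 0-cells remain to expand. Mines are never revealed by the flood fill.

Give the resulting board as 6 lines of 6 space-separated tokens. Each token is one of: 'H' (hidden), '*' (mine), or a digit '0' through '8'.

H H H H H H
H H H H H H
H H 2 H H H
H H H H H H
H H H H H H
H H H H H H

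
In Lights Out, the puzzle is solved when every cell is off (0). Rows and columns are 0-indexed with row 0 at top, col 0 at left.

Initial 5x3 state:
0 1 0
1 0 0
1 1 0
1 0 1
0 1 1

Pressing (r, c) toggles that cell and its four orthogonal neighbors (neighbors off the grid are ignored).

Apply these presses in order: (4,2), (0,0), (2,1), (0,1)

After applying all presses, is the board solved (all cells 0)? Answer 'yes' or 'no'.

After press 1 at (4,2):
0 1 0
1 0 0
1 1 0
1 0 0
0 0 0

After press 2 at (0,0):
1 0 0
0 0 0
1 1 0
1 0 0
0 0 0

After press 3 at (2,1):
1 0 0
0 1 0
0 0 1
1 1 0
0 0 0

After press 4 at (0,1):
0 1 1
0 0 0
0 0 1
1 1 0
0 0 0

Lights still on: 5

Answer: no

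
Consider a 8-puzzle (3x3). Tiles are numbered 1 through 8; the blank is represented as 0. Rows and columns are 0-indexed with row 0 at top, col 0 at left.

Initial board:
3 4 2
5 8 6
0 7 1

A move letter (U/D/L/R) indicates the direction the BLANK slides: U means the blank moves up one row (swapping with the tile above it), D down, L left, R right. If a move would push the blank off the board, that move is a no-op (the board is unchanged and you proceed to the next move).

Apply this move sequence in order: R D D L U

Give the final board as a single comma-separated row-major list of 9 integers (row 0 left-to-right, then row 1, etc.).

Answer: 3, 4, 2, 0, 8, 6, 5, 7, 1

Derivation:
After move 1 (R):
3 4 2
5 8 6
7 0 1

After move 2 (D):
3 4 2
5 8 6
7 0 1

After move 3 (D):
3 4 2
5 8 6
7 0 1

After move 4 (L):
3 4 2
5 8 6
0 7 1

After move 5 (U):
3 4 2
0 8 6
5 7 1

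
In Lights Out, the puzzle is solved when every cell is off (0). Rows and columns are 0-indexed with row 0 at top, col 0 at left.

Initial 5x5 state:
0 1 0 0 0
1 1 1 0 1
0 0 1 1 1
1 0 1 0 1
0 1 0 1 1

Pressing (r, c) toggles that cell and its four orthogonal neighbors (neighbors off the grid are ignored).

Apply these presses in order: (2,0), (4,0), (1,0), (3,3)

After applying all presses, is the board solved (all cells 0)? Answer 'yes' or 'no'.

Answer: no

Derivation:
After press 1 at (2,0):
0 1 0 0 0
0 1 1 0 1
1 1 1 1 1
0 0 1 0 1
0 1 0 1 1

After press 2 at (4,0):
0 1 0 0 0
0 1 1 0 1
1 1 1 1 1
1 0 1 0 1
1 0 0 1 1

After press 3 at (1,0):
1 1 0 0 0
1 0 1 0 1
0 1 1 1 1
1 0 1 0 1
1 0 0 1 1

After press 4 at (3,3):
1 1 0 0 0
1 0 1 0 1
0 1 1 0 1
1 0 0 1 0
1 0 0 0 1

Lights still on: 12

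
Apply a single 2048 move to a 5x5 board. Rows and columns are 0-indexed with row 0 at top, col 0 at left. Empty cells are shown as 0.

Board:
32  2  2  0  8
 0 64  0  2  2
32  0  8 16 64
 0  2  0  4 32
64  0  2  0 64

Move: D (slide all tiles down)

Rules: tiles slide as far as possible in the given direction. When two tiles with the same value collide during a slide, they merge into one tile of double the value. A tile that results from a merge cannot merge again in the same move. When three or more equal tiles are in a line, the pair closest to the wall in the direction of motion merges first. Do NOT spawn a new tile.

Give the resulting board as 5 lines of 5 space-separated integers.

Slide down:
col 0: [32, 0, 32, 0, 64] -> [0, 0, 0, 64, 64]
col 1: [2, 64, 0, 2, 0] -> [0, 0, 2, 64, 2]
col 2: [2, 0, 8, 0, 2] -> [0, 0, 2, 8, 2]
col 3: [0, 2, 16, 4, 0] -> [0, 0, 2, 16, 4]
col 4: [8, 2, 64, 32, 64] -> [8, 2, 64, 32, 64]

Answer:  0  0  0  0  8
 0  0  0  0  2
 0  2  2  2 64
64 64  8 16 32
64  2  2  4 64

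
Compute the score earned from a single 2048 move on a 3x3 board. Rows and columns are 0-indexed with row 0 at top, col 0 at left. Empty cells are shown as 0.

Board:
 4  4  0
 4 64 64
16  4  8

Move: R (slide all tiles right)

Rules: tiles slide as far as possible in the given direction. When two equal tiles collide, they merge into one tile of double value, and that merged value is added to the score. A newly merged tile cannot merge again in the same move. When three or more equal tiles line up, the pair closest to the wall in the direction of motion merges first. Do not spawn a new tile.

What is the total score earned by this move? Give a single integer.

Slide right:
row 0: [4, 4, 0] -> [0, 0, 8]  score +8 (running 8)
row 1: [4, 64, 64] -> [0, 4, 128]  score +128 (running 136)
row 2: [16, 4, 8] -> [16, 4, 8]  score +0 (running 136)
Board after move:
  0   0   8
  0   4 128
 16   4   8

Answer: 136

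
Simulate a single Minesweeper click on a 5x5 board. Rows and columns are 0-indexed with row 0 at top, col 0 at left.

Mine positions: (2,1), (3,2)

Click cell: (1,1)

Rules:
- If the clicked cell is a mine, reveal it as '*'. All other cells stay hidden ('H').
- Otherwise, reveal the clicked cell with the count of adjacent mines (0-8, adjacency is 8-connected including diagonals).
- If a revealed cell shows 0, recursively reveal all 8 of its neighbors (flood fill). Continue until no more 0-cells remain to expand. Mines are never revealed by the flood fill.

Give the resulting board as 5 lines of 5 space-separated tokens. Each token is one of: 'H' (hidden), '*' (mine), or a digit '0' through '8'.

H H H H H
H 1 H H H
H H H H H
H H H H H
H H H H H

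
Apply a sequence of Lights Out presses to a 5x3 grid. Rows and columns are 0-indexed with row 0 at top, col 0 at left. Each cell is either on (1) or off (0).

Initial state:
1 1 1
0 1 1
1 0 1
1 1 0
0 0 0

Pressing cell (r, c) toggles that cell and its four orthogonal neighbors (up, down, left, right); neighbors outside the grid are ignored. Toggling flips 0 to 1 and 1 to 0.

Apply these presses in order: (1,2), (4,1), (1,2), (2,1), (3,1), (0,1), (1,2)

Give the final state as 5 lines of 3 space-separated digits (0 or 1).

Answer: 0 0 1
0 0 0
0 0 1
0 0 1
1 0 1

Derivation:
After press 1 at (1,2):
1 1 0
0 0 0
1 0 0
1 1 0
0 0 0

After press 2 at (4,1):
1 1 0
0 0 0
1 0 0
1 0 0
1 1 1

After press 3 at (1,2):
1 1 1
0 1 1
1 0 1
1 0 0
1 1 1

After press 4 at (2,1):
1 1 1
0 0 1
0 1 0
1 1 0
1 1 1

After press 5 at (3,1):
1 1 1
0 0 1
0 0 0
0 0 1
1 0 1

After press 6 at (0,1):
0 0 0
0 1 1
0 0 0
0 0 1
1 0 1

After press 7 at (1,2):
0 0 1
0 0 0
0 0 1
0 0 1
1 0 1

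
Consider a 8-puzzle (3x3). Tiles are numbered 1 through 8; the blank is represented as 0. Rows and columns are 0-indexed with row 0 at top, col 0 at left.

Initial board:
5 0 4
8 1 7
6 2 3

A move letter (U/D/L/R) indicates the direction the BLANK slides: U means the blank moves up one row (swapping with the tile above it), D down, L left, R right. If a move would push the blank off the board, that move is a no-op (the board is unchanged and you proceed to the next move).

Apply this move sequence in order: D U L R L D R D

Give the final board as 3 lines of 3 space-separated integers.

After move 1 (D):
5 1 4
8 0 7
6 2 3

After move 2 (U):
5 0 4
8 1 7
6 2 3

After move 3 (L):
0 5 4
8 1 7
6 2 3

After move 4 (R):
5 0 4
8 1 7
6 2 3

After move 5 (L):
0 5 4
8 1 7
6 2 3

After move 6 (D):
8 5 4
0 1 7
6 2 3

After move 7 (R):
8 5 4
1 0 7
6 2 3

After move 8 (D):
8 5 4
1 2 7
6 0 3

Answer: 8 5 4
1 2 7
6 0 3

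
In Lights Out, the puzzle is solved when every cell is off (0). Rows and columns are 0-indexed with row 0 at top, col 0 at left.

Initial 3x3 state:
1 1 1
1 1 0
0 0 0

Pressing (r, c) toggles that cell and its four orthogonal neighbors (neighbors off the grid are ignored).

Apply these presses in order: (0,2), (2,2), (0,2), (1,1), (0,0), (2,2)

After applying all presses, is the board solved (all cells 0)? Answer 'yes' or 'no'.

Answer: no

Derivation:
After press 1 at (0,2):
1 0 0
1 1 1
0 0 0

After press 2 at (2,2):
1 0 0
1 1 0
0 1 1

After press 3 at (0,2):
1 1 1
1 1 1
0 1 1

After press 4 at (1,1):
1 0 1
0 0 0
0 0 1

After press 5 at (0,0):
0 1 1
1 0 0
0 0 1

After press 6 at (2,2):
0 1 1
1 0 1
0 1 0

Lights still on: 5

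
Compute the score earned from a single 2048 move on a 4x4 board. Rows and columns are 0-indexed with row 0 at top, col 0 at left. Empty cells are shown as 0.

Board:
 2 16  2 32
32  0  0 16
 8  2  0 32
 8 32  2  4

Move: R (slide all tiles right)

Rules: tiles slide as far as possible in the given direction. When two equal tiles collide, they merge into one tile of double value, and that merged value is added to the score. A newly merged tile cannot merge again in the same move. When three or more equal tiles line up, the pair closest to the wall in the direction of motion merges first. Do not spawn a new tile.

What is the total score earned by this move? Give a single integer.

Answer: 0

Derivation:
Slide right:
row 0: [2, 16, 2, 32] -> [2, 16, 2, 32]  score +0 (running 0)
row 1: [32, 0, 0, 16] -> [0, 0, 32, 16]  score +0 (running 0)
row 2: [8, 2, 0, 32] -> [0, 8, 2, 32]  score +0 (running 0)
row 3: [8, 32, 2, 4] -> [8, 32, 2, 4]  score +0 (running 0)
Board after move:
 2 16  2 32
 0  0 32 16
 0  8  2 32
 8 32  2  4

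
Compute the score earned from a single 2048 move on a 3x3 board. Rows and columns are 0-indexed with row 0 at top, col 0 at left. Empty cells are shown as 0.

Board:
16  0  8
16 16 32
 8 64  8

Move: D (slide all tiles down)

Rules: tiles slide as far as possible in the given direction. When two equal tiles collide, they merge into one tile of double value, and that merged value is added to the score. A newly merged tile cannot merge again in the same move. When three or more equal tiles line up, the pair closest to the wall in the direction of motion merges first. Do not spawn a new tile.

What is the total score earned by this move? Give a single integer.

Answer: 32

Derivation:
Slide down:
col 0: [16, 16, 8] -> [0, 32, 8]  score +32 (running 32)
col 1: [0, 16, 64] -> [0, 16, 64]  score +0 (running 32)
col 2: [8, 32, 8] -> [8, 32, 8]  score +0 (running 32)
Board after move:
 0  0  8
32 16 32
 8 64  8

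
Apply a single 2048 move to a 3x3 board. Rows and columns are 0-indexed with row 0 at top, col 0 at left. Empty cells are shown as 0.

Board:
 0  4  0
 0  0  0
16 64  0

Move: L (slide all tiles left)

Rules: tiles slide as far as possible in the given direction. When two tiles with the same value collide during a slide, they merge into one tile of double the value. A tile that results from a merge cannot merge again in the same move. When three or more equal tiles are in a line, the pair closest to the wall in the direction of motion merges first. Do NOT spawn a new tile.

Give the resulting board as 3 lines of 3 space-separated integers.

Answer:  4  0  0
 0  0  0
16 64  0

Derivation:
Slide left:
row 0: [0, 4, 0] -> [4, 0, 0]
row 1: [0, 0, 0] -> [0, 0, 0]
row 2: [16, 64, 0] -> [16, 64, 0]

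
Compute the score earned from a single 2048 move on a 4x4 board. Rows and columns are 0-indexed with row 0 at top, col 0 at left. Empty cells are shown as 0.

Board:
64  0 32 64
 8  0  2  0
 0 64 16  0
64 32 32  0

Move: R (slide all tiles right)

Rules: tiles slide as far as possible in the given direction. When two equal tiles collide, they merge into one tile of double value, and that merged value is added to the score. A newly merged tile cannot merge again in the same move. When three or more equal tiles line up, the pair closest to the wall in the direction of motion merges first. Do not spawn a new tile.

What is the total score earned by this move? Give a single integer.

Slide right:
row 0: [64, 0, 32, 64] -> [0, 64, 32, 64]  score +0 (running 0)
row 1: [8, 0, 2, 0] -> [0, 0, 8, 2]  score +0 (running 0)
row 2: [0, 64, 16, 0] -> [0, 0, 64, 16]  score +0 (running 0)
row 3: [64, 32, 32, 0] -> [0, 0, 64, 64]  score +64 (running 64)
Board after move:
 0 64 32 64
 0  0  8  2
 0  0 64 16
 0  0 64 64

Answer: 64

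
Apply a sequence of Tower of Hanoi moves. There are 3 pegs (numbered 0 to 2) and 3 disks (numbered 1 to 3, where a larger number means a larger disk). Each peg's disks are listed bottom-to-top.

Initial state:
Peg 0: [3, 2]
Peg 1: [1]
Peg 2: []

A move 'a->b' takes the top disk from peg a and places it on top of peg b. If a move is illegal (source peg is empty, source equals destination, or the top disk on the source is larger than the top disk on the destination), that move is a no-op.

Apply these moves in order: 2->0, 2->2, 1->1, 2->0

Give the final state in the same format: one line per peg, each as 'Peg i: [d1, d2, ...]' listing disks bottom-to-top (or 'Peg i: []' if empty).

After move 1 (2->0):
Peg 0: [3, 2]
Peg 1: [1]
Peg 2: []

After move 2 (2->2):
Peg 0: [3, 2]
Peg 1: [1]
Peg 2: []

After move 3 (1->1):
Peg 0: [3, 2]
Peg 1: [1]
Peg 2: []

After move 4 (2->0):
Peg 0: [3, 2]
Peg 1: [1]
Peg 2: []

Answer: Peg 0: [3, 2]
Peg 1: [1]
Peg 2: []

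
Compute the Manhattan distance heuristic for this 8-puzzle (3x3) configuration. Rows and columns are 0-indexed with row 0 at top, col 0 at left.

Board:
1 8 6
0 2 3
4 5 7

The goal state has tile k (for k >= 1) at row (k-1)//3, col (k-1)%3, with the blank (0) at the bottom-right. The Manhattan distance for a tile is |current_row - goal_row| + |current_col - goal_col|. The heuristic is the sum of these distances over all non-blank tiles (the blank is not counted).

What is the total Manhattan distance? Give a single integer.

Answer: 9

Derivation:
Tile 1: (0,0)->(0,0) = 0
Tile 8: (0,1)->(2,1) = 2
Tile 6: (0,2)->(1,2) = 1
Tile 2: (1,1)->(0,1) = 1
Tile 3: (1,2)->(0,2) = 1
Tile 4: (2,0)->(1,0) = 1
Tile 5: (2,1)->(1,1) = 1
Tile 7: (2,2)->(2,0) = 2
Sum: 0 + 2 + 1 + 1 + 1 + 1 + 1 + 2 = 9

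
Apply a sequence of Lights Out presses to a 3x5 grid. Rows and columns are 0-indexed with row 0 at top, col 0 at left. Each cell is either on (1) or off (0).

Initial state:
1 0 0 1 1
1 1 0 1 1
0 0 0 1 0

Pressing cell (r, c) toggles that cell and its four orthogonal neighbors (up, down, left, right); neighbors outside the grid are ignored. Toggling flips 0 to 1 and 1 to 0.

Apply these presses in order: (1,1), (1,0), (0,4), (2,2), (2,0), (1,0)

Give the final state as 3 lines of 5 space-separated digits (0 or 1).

Answer: 1 1 0 0 0
1 0 0 1 0
1 1 1 0 0

Derivation:
After press 1 at (1,1):
1 1 0 1 1
0 0 1 1 1
0 1 0 1 0

After press 2 at (1,0):
0 1 0 1 1
1 1 1 1 1
1 1 0 1 0

After press 3 at (0,4):
0 1 0 0 0
1 1 1 1 0
1 1 0 1 0

After press 4 at (2,2):
0 1 0 0 0
1 1 0 1 0
1 0 1 0 0

After press 5 at (2,0):
0 1 0 0 0
0 1 0 1 0
0 1 1 0 0

After press 6 at (1,0):
1 1 0 0 0
1 0 0 1 0
1 1 1 0 0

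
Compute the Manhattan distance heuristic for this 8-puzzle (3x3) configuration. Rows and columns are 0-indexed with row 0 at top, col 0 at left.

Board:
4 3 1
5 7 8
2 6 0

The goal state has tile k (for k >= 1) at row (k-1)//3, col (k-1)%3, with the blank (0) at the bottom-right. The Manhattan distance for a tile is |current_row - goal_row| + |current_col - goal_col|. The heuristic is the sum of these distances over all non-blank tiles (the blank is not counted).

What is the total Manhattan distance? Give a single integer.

Tile 4: (0,0)->(1,0) = 1
Tile 3: (0,1)->(0,2) = 1
Tile 1: (0,2)->(0,0) = 2
Tile 5: (1,0)->(1,1) = 1
Tile 7: (1,1)->(2,0) = 2
Tile 8: (1,2)->(2,1) = 2
Tile 2: (2,0)->(0,1) = 3
Tile 6: (2,1)->(1,2) = 2
Sum: 1 + 1 + 2 + 1 + 2 + 2 + 3 + 2 = 14

Answer: 14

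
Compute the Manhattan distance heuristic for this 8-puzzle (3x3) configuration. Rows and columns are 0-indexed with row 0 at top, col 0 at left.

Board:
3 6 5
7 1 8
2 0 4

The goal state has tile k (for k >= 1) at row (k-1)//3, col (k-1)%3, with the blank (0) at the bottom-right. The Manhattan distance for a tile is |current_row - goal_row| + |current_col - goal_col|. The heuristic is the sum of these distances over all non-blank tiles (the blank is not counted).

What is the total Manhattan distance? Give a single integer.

Tile 3: at (0,0), goal (0,2), distance |0-0|+|0-2| = 2
Tile 6: at (0,1), goal (1,2), distance |0-1|+|1-2| = 2
Tile 5: at (0,2), goal (1,1), distance |0-1|+|2-1| = 2
Tile 7: at (1,0), goal (2,0), distance |1-2|+|0-0| = 1
Tile 1: at (1,1), goal (0,0), distance |1-0|+|1-0| = 2
Tile 8: at (1,2), goal (2,1), distance |1-2|+|2-1| = 2
Tile 2: at (2,0), goal (0,1), distance |2-0|+|0-1| = 3
Tile 4: at (2,2), goal (1,0), distance |2-1|+|2-0| = 3
Sum: 2 + 2 + 2 + 1 + 2 + 2 + 3 + 3 = 17

Answer: 17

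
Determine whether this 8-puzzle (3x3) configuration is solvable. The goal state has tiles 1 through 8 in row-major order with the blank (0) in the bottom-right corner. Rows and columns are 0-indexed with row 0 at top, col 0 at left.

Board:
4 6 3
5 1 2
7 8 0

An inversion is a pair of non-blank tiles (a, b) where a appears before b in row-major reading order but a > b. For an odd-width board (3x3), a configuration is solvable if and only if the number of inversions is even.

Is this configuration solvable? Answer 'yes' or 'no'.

Inversions (pairs i<j in row-major order where tile[i] > tile[j] > 0): 11
11 is odd, so the puzzle is not solvable.

Answer: no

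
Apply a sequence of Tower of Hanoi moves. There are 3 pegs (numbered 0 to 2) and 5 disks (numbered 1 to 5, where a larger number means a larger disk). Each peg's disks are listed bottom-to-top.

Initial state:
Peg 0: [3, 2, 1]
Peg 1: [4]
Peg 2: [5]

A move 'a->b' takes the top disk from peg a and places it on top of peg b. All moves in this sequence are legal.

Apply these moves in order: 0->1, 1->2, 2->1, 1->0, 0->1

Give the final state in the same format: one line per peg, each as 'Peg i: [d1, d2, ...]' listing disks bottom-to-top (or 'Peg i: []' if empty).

After move 1 (0->1):
Peg 0: [3, 2]
Peg 1: [4, 1]
Peg 2: [5]

After move 2 (1->2):
Peg 0: [3, 2]
Peg 1: [4]
Peg 2: [5, 1]

After move 3 (2->1):
Peg 0: [3, 2]
Peg 1: [4, 1]
Peg 2: [5]

After move 4 (1->0):
Peg 0: [3, 2, 1]
Peg 1: [4]
Peg 2: [5]

After move 5 (0->1):
Peg 0: [3, 2]
Peg 1: [4, 1]
Peg 2: [5]

Answer: Peg 0: [3, 2]
Peg 1: [4, 1]
Peg 2: [5]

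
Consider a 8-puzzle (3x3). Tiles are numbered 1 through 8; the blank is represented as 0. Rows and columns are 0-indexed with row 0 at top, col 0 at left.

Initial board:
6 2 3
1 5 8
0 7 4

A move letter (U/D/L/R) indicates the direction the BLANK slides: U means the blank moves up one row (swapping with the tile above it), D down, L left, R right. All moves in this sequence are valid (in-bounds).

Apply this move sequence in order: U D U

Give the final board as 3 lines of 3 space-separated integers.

Answer: 6 2 3
0 5 8
1 7 4

Derivation:
After move 1 (U):
6 2 3
0 5 8
1 7 4

After move 2 (D):
6 2 3
1 5 8
0 7 4

After move 3 (U):
6 2 3
0 5 8
1 7 4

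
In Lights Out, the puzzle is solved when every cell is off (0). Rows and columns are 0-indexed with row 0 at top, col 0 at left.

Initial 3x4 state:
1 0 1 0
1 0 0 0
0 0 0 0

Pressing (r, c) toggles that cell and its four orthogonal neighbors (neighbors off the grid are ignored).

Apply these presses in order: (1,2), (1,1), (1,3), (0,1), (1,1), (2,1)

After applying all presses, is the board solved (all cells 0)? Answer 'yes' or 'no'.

After press 1 at (1,2):
1 0 0 0
1 1 1 1
0 0 1 0

After press 2 at (1,1):
1 1 0 0
0 0 0 1
0 1 1 0

After press 3 at (1,3):
1 1 0 1
0 0 1 0
0 1 1 1

After press 4 at (0,1):
0 0 1 1
0 1 1 0
0 1 1 1

After press 5 at (1,1):
0 1 1 1
1 0 0 0
0 0 1 1

After press 6 at (2,1):
0 1 1 1
1 1 0 0
1 1 0 1

Lights still on: 8

Answer: no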